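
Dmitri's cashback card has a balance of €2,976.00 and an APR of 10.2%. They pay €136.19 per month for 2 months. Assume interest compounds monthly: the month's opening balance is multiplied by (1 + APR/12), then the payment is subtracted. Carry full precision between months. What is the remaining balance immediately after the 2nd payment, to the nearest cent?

€2,753.27

Monthly rate r = 10.2%/12 = 0.85% = 0.0085.
Each month: B ← B·(1+r) − €136.19.
Month 1: interest €25.30; balance after payment €2,865.11.
Month 2: interest €24.35; balance after payment €2,753.27.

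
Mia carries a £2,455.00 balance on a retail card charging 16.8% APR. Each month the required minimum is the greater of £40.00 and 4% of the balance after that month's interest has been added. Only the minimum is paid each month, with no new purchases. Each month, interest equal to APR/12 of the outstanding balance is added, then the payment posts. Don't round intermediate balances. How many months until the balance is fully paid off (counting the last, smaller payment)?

Monthly rate r = 16.8%/12 = 1.4% = 0.014.
While 4% of the post-interest balance exceeds £40.00, each month B ← (B·(1+r))·(1 − 0.04), i.e. B shrinks by the factor (1+r)·0.96 = 0.97344.
This holds for months 1–34. Entering month 35 the balance is £983.02; 4% of the post-interest balance is now below £40.00, so the flat £40.00 minimum applies from here.
From month 35 a fixed £40.00 at rate r clears £983.02 in 31 more payments. Total: 34 + 31 = 65 months.

65 months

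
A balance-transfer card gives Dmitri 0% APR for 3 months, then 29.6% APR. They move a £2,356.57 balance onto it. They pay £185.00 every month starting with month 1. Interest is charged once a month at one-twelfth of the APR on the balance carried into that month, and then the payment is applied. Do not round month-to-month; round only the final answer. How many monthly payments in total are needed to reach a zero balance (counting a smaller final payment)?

15 payments

Promo months 1–3 at r₀ = 0%/12 = 0; months 4+ at r₁ = 29.6%/12 = 0.0246667.
After month 3 (no interest yet): B = £2,356.57 − 3·£185.00 = £1,801.57.
Then at r₁ with £185.00/mo: n₂ = −ln(1 − r₁·B/P)/ln(1+r₁) ≈ 11.27 → 12 more payments.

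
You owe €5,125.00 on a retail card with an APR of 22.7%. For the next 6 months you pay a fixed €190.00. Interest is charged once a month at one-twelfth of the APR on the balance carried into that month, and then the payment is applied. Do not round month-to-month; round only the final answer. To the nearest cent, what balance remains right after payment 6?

€4,539.61

Monthly rate r = 22.7%/12 = 1.89167% = 0.0189167.
Each month: B ← B·(1+r) − €190.00.
Month 1: interest €96.95; balance after payment €5,031.95.
Month 2: interest €95.19; balance after payment €4,937.14.
Month 3: interest €93.39; balance after payment €4,840.53.
Month 4: interest €91.57; balance after payment €4,742.10.
Month 5: interest €89.70; balance after payment €4,641.80.
Month 6: interest €87.81; balance after payment €4,539.61.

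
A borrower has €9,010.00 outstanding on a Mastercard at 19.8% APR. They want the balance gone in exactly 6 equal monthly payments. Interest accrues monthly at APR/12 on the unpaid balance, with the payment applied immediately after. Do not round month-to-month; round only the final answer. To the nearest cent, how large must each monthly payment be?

€1,589.57

Monthly rate r = 19.8%/12 = 1.65% = 0.0165.
Level-payment amortization: P = B₀·r / (1 − (1+r)^(−n)) = 9010.00·0.0165 / (1 − 1.0165^(−6)).
Denominator 1 − (1+r)^(−6) = 0.093525269.
P = 148.665 / 0.093525269 ≈ 1589.57.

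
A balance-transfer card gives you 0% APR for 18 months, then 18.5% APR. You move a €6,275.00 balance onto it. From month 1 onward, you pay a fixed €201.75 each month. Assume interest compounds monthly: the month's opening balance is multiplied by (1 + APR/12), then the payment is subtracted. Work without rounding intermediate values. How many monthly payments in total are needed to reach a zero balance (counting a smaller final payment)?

33 payments

Promo months 1–18 at r₀ = 0%/12 = 0; months 19+ at r₁ = 18.5%/12 = 0.0154167.
After month 18 (no interest yet): B = €6,275.00 − 18·€201.75 = €2,643.50.
Then at r₁ with €201.75/mo: n₂ = −ln(1 − r₁·B/P)/ln(1+r₁) ≈ 14.75 → 15 more payments.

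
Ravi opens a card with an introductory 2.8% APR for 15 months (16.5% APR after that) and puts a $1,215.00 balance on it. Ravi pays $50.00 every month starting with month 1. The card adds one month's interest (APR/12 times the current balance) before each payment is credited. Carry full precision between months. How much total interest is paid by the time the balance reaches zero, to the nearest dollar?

Promo months 1–15 at r₀ = 2.8%/12 = 0.00233333; months 16+ at r₁ = 16.5%/12 = 0.01375.
After month 15: iterate B ← B·(1+r₀) − $50.00 for 15 months → $495.85.
Then at r₁ with $50.00/mo: n₂ = −ln(1 − r₁·B/P)/ln(1+r₁) ≈ 10.73 → 11 more payments.
Total paid = 25·$50.00 + $36.81 = $1,286.81; interest = $1,286.81 − $1,215.00 = $71.81.

$72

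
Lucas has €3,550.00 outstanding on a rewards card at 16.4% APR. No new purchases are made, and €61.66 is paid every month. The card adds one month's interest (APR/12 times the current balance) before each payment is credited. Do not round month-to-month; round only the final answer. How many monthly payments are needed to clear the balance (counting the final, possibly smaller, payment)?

114 payments

Monthly rate r = 16.4%/12 = 1.36667% = 0.0136667.
Recurrence: B ← B·(1+r) − €61.66.
Month 1: interest €48.52; balance after payment €3,536.86.
Month 2: interest €48.34; balance after payment €3,523.53.
Closed form: n = −ln(1 − rB₀/P)/ln(1+r) = −ln(0.21316)/ln(1.01367) ≈ 113.873, so the balance reaches zero during payment 114.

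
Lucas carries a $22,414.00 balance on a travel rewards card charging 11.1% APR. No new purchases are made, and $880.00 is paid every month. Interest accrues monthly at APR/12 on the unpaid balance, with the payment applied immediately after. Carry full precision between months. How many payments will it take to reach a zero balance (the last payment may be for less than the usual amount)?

30 months

Monthly rate r = 11.1%/12 = 0.925% = 0.00925.
Recurrence: B ← B·(1+r) − $880.00.
Month 1: interest $207.33; balance after payment $21,741.33.
Month 2: interest $201.11; balance after payment $21,062.44.
Closed form: n = −ln(1 − rB₀/P)/ln(1+r) = −ln(0.7644)/ln(1.00925) ≈ 29.179, so the balance reaches zero during payment 30.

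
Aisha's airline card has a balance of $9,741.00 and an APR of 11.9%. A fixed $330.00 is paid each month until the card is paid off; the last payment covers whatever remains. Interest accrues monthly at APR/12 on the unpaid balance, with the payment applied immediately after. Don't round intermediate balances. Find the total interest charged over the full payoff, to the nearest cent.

Monthly rate r = 11.9%/12 = 0.991667% = 0.00991667.
Payoff takes n = ⌈−ln(1 − rB₀/P)/ln(1+r)⌉ = ⌈35.097⌉ = 36 payments; the last is $32.17.
Total paid = 35·$330.00 + $32.17 = $11,582.17.
Total interest = total paid − principal = $11,582.17 − $9,741.00 = $1,841.17.

$1,841.17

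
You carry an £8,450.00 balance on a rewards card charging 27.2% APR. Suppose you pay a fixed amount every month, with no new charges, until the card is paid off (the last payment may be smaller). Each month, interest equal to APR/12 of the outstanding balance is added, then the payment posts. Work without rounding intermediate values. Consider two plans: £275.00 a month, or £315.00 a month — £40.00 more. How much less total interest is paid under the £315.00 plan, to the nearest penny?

£1,465.95

Monthly rate r = 27.2%/12 = 2.26667% = 0.0226667.
At £275.00/mo: n = ⌈−ln(1 − rB₀/P)/ln(1+r)⌉ = 54 payments (last £54.51); total interest = total paid − £8,450.00 = £6,179.51.
At £315.00/mo: 42 payments (last £248.56); total interest £4,713.56.
Interest saved = £6,179.51 − £4,713.56 = £1,465.95.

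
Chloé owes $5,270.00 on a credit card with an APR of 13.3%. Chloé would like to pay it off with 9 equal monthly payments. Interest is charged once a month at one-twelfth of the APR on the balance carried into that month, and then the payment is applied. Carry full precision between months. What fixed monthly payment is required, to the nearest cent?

$618.48

Monthly rate r = 13.3%/12 = 1.10833% = 0.0110833.
Level-payment amortization: P = B₀·r / (1 − (1+r)^(−n)) = 5270.00·0.0110833 / (1 − 1.01108^(−9)).
Denominator 1 − (1+r)^(−9) = 0.094439572.
P = 58.4092 / 0.094439572 ≈ 618.48.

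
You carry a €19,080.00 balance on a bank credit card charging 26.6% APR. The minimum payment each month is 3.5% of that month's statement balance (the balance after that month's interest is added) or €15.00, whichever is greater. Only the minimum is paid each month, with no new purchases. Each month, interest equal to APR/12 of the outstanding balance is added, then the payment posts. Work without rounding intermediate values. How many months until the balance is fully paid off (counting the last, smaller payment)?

Monthly rate r = 26.6%/12 = 2.21667% = 0.0221667.
While 3.5% of the post-interest balance exceeds €15.00, each month B ← (B·(1+r))·(1 − 0.035), i.e. B shrinks by the factor (1+r)·0.965 = 0.98639.
This holds for months 1–279. Entering month 280 the balance is €417.12; 3.5% of the post-interest balance is now below €15.00, so the flat €15.00 minimum applies from here.
From month 280 a fixed €15.00 at rate r clears €417.12 in 44 more payments. Total: 279 + 44 = 323 months.

323 months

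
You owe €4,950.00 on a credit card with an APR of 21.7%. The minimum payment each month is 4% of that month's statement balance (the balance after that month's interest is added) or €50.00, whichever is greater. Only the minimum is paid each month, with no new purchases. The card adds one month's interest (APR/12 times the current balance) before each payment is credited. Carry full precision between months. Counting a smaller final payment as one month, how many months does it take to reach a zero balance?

94 months

Monthly rate r = 21.7%/12 = 1.80833% = 0.0180833.
While 4% of the post-interest balance exceeds €50.00, each month B ← (B·(1+r))·(1 − 0.04), i.e. B shrinks by the factor (1+r)·0.96 = 0.97736.
This holds for months 1–61. Entering month 62 the balance is €1,224.43; 4% of the post-interest balance is now below €50.00, so the flat €50.00 minimum applies from here.
From month 62 a fixed €50.00 at rate r clears €1,224.43 in 33 more payments. Total: 61 + 33 = 94 months.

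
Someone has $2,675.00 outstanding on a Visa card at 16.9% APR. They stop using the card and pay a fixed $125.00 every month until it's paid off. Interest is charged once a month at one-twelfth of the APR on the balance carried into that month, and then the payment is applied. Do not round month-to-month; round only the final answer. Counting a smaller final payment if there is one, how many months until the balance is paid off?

26 months

Monthly rate r = 16.9%/12 = 1.40833% = 0.0140833.
Recurrence: B ← B·(1+r) − $125.00.
Month 1: interest $37.67; balance after payment $2,587.67.
Month 2: interest $36.44; balance after payment $2,499.12.
Closed form: n = −ln(1 − rB₀/P)/ln(1+r) = −ln(0.69862)/ln(1.01408) ≈ 25.645, so the balance reaches zero during payment 26.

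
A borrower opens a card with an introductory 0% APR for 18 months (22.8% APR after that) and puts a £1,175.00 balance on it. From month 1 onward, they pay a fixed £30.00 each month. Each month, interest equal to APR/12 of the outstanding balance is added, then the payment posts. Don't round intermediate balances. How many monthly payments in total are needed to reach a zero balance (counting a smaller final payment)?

Promo months 1–18 at r₀ = 0%/12 = 0; months 19+ at r₁ = 22.8%/12 = 0.019.
After month 18 (no interest yet): B = £1,175.00 − 18·£30.00 = £635.00.
Then at r₁ with £30.00/mo: n₂ = −ln(1 − r₁·B/P)/ln(1+r₁) ≈ 27.33 → 28 more payments.

46 payments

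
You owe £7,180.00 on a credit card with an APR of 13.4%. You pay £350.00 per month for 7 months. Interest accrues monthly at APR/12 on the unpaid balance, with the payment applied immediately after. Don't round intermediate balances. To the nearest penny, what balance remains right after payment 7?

Monthly rate r = 13.4%/12 = 1.11667% = 0.0111667.
Each month: B ← B·(1+r) − £350.00.
Month 1: interest £80.18; balance after payment £6,910.18.
Month 2: interest £77.16; balance after payment £6,637.34.
Month 3: interest £74.12; balance after payment £6,361.46.
Month 4: interest £71.04; balance after payment £6,082.49.
Month 5: interest £67.92; balance after payment £5,800.41.
Month 6: interest £64.77; balance after payment £5,515.19.
Month 7: interest £61.59; balance after payment £5,226.77.

£5,226.77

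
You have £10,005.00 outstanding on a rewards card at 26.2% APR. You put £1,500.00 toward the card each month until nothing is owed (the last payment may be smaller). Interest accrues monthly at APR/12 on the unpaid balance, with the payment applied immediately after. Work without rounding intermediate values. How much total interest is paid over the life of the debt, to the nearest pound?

£929

Monthly rate r = 26.2%/12 = 2.18333% = 0.0218333.
Payoff takes n = ⌈−ln(1 − rB₀/P)/ln(1+r)⌉ = ⌈7.287⌉ = 8 payments; the last is £433.92.
Total paid = 7·£1,500.00 + £433.92 = £10,933.92.
Total interest = total paid − principal = £10,933.92 − £10,005.00 = £928.92.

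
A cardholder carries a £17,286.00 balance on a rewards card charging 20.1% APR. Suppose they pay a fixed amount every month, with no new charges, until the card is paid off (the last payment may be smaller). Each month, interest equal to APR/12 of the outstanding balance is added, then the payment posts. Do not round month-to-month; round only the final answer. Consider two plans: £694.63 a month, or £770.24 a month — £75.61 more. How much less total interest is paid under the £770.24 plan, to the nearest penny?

£689.63

Monthly rate r = 20.1%/12 = 1.675% = 0.01675.
At £694.63/mo: n = ⌈−ln(1 − rB₀/P)/ln(1+r)⌉ = 33 payments (last £323.88); total interest = total paid − £17,286.00 = £5,266.04.
At £770.24/mo: 29 payments (last £295.69); total interest £4,576.41.
Interest saved = £5,266.04 − £4,576.41 = £689.63.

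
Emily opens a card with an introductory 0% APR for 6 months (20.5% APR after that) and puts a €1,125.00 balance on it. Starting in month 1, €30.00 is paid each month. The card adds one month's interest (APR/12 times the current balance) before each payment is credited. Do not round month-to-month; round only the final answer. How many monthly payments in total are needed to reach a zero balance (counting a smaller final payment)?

52 payments

Promo months 1–6 at r₀ = 0%/12 = 0; months 7+ at r₁ = 20.5%/12 = 0.0170833.
After month 6 (no interest yet): B = €1,125.00 − 6·€30.00 = €945.00.
Then at r₁ with €30.00/mo: n₂ = −ln(1 − r₁·B/P)/ln(1+r₁) ≈ 45.60 → 46 more payments.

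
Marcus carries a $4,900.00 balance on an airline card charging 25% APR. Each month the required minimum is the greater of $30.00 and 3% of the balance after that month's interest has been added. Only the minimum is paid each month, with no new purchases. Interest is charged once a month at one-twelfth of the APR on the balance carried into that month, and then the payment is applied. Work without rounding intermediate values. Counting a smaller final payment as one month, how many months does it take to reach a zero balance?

Monthly rate r = 25%/12 = 2.08333% = 0.0208333.
While 3% of the post-interest balance exceeds $30.00, each month B ← (B·(1+r))·(1 − 0.03), i.e. B shrinks by the factor (1+r)·0.97 = 0.99021.
This holds for months 1–164. Entering month 165 the balance is $975.79; 3% of the post-interest balance is now below $30.00, so the flat $30.00 minimum applies from here.
From month 165 a fixed $30.00 at rate r clears $975.79 in 55 more payments. Total: 164 + 55 = 219 months.

219 months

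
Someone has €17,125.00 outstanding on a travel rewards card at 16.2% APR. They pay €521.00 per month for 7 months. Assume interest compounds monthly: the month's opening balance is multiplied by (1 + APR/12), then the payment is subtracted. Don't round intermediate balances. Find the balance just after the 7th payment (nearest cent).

€15,012.28

Monthly rate r = 16.2%/12 = 1.35% = 0.0135.
Each month: B ← B·(1+r) − €521.00.
Month 1: interest €231.19; balance after payment €16,835.19.
Month 2: interest €227.28; balance after payment €16,541.46.
Month 3: interest €223.31; balance after payment €16,243.77.
Month 4: interest €219.29; balance after payment €15,942.06.
Month 5: interest €215.22; balance after payment €15,636.28.
Month 6: interest €211.09; balance after payment €15,326.37.
Month 7: interest €206.91; balance after payment €15,012.28.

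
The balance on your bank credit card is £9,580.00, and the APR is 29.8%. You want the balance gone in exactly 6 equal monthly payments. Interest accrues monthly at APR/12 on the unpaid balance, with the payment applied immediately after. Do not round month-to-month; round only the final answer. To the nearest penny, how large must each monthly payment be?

Monthly rate r = 29.8%/12 = 2.48333% = 0.0248333.
Level-payment amortization: P = B₀·r / (1 − (1+r)^(−n)) = 9580.00·0.0248333 / (1 − 1.02483^(−6)).
Denominator 1 − (1+r)^(−6) = 0.13686139.
P = 237.903 / 0.13686139 ≈ 1738.28.

£1,738.28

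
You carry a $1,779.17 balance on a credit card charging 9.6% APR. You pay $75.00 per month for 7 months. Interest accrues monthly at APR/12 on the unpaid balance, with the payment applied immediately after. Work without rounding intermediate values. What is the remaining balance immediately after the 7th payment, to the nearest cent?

$1,343.46

Monthly rate r = 9.6%/12 = 0.8% = 0.008.
Each month: B ← B·(1+r) − $75.00.
Month 1: interest $14.23; balance after payment $1,718.40.
Month 2: interest $13.75; balance after payment $1,657.15.
Month 3: interest $13.26; balance after payment $1,595.41.
Month 4: interest $12.76; balance after payment $1,533.17.
Month 5: interest $12.27; balance after payment $1,470.44.
Month 6: interest $11.76; balance after payment $1,407.20.
Month 7: interest $11.26; balance after payment $1,343.46.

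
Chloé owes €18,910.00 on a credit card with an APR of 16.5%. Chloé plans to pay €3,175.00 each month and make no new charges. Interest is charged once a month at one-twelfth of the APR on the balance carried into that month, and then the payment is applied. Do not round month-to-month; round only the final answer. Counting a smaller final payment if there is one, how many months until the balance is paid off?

7 months

Monthly rate r = 16.5%/12 = 1.375% = 0.01375.
Recurrence: B ← B·(1+r) − €3,175.00.
Month 1: interest €260.01; balance after payment €15,995.01.
Month 2: interest €219.93; balance after payment €13,039.94.
Closed form: n = −ln(1 − rB₀/P)/ln(1+r) = −ln(0.91811)/ln(1.01375) ≈ 6.257, so the balance reaches zero during payment 7.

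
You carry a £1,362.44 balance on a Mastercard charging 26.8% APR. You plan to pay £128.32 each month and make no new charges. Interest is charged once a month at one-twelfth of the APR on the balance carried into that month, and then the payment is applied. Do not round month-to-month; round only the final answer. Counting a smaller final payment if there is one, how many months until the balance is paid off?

13 months

Monthly rate r = 26.8%/12 = 2.23333% = 0.0223333.
Recurrence: B ← B·(1+r) − £128.32.
Month 1: interest £30.43; balance after payment £1,264.55.
Month 2: interest £28.24; balance after payment £1,164.47.
Closed form: n = −ln(1 − rB₀/P)/ln(1+r) = −ln(0.76288)/ln(1.02233) ≈ 12.254, so the balance reaches zero during payment 13.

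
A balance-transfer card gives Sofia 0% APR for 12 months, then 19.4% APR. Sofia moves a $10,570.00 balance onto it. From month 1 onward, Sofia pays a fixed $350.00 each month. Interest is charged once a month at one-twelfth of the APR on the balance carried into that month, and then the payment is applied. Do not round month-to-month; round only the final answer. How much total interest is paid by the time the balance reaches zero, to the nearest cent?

Promo months 1–12 at r₀ = 0%/12 = 0; months 13+ at r₁ = 19.4%/12 = 0.0161667.
After month 12 (no interest yet): B = $10,570.00 − 12·$350.00 = $6,370.00.
Then at r₁ with $350.00/mo: n₂ = −ln(1 − r₁·B/P)/ln(1+r₁) ≈ 21.73 → 22 more payments.
Total paid = 33·$350.00 + $255.58 = $11,805.58; interest = $11,805.58 − $10,570.00 = $1,235.58.

$1,235.58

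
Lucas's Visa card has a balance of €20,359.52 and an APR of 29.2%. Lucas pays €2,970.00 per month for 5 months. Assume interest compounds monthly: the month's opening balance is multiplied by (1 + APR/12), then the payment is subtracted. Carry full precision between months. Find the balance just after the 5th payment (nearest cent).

€7,369.61

Monthly rate r = 29.2%/12 = 2.43333% = 0.0243333.
Each month: B ← B·(1+r) − €2,970.00.
Month 1: interest €495.41; balance after payment €17,884.93.
Month 2: interest €435.20; balance after payment €15,350.14.
Month 3: interest €373.52; balance after payment €12,753.66.
Month 4: interest €310.34; balance after payment €10,093.99.
Month 5: interest €245.62; balance after payment €7,369.61.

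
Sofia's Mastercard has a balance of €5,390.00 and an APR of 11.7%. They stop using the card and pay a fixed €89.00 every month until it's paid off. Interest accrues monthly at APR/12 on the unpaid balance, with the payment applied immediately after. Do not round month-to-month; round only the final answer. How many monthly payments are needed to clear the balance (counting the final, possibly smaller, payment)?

Monthly rate r = 11.7%/12 = 0.975% = 0.00975.
Recurrence: B ← B·(1+r) − €89.00.
Month 1: interest €52.55; balance after payment €5,353.55.
Month 2: interest €52.20; balance after payment €5,316.75.
Closed form: n = −ln(1 − rB₀/P)/ln(1+r) = −ln(0.40952)/ln(1.00975) ≈ 92.011, so the balance reaches zero during payment 93.

93 months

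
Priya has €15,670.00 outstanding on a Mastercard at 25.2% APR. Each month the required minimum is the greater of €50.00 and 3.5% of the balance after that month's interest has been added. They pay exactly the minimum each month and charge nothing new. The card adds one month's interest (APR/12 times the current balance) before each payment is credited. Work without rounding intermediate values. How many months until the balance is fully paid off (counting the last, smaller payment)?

Monthly rate r = 25.2%/12 = 2.1% = 0.021.
While 3.5% of the post-interest balance exceeds €50.00, each month B ← (B·(1+r))·(1 − 0.035), i.e. B shrinks by the factor (1+r)·0.965 = 0.98526.
This holds for months 1–163. Entering month 164 the balance is €1,393.85; 3.5% of the post-interest balance is now below €50.00, so the flat €50.00 minimum applies from here.
From month 164 a fixed €50.00 at rate r clears €1,393.85 in 43 more payments. Total: 163 + 43 = 206 months.

206 months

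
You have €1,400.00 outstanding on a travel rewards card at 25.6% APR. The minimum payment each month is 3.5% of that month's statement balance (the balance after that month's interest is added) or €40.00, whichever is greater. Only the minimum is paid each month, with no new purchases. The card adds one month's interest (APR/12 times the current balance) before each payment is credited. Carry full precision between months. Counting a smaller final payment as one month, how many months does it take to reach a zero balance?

59 months

Monthly rate r = 25.6%/12 = 2.13333% = 0.0213333.
While 3.5% of the post-interest balance exceeds €40.00, each month B ← (B·(1+r))·(1 − 0.035), i.e. B shrinks by the factor (1+r)·0.965 = 0.98559.
This holds for months 1–16. Entering month 17 the balance is €1,109.80; 3.5% of the post-interest balance is now below €40.00, so the flat €40.00 minimum applies from here.
From month 17 a fixed €40.00 at rate r clears €1,109.80 in 43 more payments. Total: 16 + 43 = 59 months.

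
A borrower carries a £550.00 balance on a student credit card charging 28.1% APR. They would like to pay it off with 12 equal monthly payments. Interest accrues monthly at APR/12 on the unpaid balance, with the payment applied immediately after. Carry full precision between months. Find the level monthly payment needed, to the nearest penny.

£53.11

Monthly rate r = 28.1%/12 = 2.34167% = 0.0234167.
Level-payment amortization: P = B₀·r / (1 − (1+r)^(−n)) = 550.00·0.0234167 / (1 − 1.02342^(−12)).
Denominator 1 − (1+r)^(−12) = 0.242521734.
P = 12.8792 / 0.242521734 ≈ 53.11.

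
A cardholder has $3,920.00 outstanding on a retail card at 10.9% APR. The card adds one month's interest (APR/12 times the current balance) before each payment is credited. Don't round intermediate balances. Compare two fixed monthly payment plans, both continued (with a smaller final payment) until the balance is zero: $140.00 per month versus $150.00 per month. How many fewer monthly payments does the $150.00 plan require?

Monthly rate r = 10.9%/12 = 0.908333% = 0.00908333.
At $140.00/mo: n = ⌈−ln(1 − rB₀/P)/ln(1+r)⌉ = 33 payments (last $63.98); total interest = total paid − $3,920.00 = $623.98.
At $150.00/mo: 30 payments (last $145.42); total interest $575.42.
Payments saved = 33 − 30 = 3.

3 fewer payments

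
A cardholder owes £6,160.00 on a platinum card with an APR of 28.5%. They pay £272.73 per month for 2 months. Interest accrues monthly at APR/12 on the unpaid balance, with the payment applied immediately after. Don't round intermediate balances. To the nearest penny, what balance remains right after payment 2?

£5,904.14

Monthly rate r = 28.5%/12 = 2.375% = 0.02375.
Each month: B ← B·(1+r) − £272.73.
Month 1: interest £146.30; balance after payment £6,033.57.
Month 2: interest £143.30; balance after payment £5,904.14.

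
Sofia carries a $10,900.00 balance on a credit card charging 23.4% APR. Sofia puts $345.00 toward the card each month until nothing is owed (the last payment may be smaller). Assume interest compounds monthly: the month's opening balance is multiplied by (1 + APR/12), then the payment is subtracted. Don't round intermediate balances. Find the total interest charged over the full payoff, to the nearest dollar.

Monthly rate r = 23.4%/12 = 1.95% = 0.0195.
Payoff takes n = ⌈−ln(1 − rB₀/P)/ln(1+r)⌉ = ⌈49.571⌉ = 50 payments; the last is $197.96.
Total paid = 49·$345.00 + $197.96 = $17,102.96.
Total interest = total paid − principal = $17,102.96 − $10,900.00 = $6,202.96.

$6,203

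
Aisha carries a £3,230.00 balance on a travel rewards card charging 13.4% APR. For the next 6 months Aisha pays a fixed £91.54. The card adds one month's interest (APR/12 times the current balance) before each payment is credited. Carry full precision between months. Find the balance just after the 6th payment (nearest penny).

£2,887.74

Monthly rate r = 13.4%/12 = 1.11667% = 0.0111667.
Each month: B ← B·(1+r) − £91.54.
Month 1: interest £36.07; balance after payment £3,174.53.
Month 2: interest £35.45; balance after payment £3,118.44.
Month 3: interest £34.82; balance after payment £3,061.72.
Month 4: interest £34.19; balance after payment £3,004.37.
Month 5: interest £33.55; balance after payment £2,946.38.
Month 6: interest £32.90; balance after payment £2,887.74.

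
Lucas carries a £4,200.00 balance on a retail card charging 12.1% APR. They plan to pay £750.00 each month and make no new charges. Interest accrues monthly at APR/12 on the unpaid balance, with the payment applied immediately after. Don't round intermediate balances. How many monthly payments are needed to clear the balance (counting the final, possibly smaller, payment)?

6 payments

Monthly rate r = 12.1%/12 = 1.00833% = 0.0100833.
Recurrence: B ← B·(1+r) − £750.00.
Month 1: interest £42.35; balance after payment £3,492.35.
Month 2: interest £35.21; balance after payment £2,777.56.
Month 3: interest £28.01; balance after payment £2,055.57.
Month 4: interest £20.73; balance after payment £1,326.30.
Month 5: interest £13.37; balance after payment £589.67.
Month 6: interest £5.95; balance after payment £0.00.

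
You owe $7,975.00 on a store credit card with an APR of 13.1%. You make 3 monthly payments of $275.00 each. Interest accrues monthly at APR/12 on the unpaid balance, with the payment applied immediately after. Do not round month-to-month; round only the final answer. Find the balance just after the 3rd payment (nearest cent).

$7,405.00

Monthly rate r = 13.1%/12 = 1.09167% = 0.0109167.
Each month: B ← B·(1+r) − $275.00.
Month 1: interest $87.06; balance after payment $7,787.06.
Month 2: interest $85.01; balance after payment $7,597.07.
Month 3: interest $82.93; balance after payment $7,405.00.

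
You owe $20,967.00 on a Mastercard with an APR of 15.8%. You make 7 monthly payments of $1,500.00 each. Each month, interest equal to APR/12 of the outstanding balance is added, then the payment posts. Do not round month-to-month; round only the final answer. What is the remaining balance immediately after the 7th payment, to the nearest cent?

$12,053.52

Monthly rate r = 15.8%/12 = 1.31667% = 0.0131667.
Each month: B ← B·(1+r) − $1,500.00.
Month 1: interest $276.07; balance after payment $19,743.07.
Month 2: interest $259.95; balance after payment $18,503.02.
Month 3: interest $243.62; balance after payment $17,246.64.
Month 4: interest $227.08; balance after payment $15,973.72.
Month 5: interest $210.32; balance after payment $14,684.04.
Month 6: interest $193.34; balance after payment $13,377.38.
Month 7: interest $176.14; balance after payment $12,053.52.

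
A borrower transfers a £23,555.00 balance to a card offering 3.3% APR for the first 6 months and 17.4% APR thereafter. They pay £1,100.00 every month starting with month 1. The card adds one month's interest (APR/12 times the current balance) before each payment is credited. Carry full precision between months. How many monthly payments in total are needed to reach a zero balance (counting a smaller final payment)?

24 payments

Promo months 1–6 at r₀ = 3.3%/12 = 0.00275; months 7+ at r₁ = 17.4%/12 = 0.0145.
After month 6: iterate B ← B·(1+r₀) − £1,100.00 for 6 months → £17,300.80.
Then at r₁ with £1,100.00/mo: n₂ = −ln(1 − r₁·B/P)/ln(1+r₁) ≈ 17.98 → 18 more payments.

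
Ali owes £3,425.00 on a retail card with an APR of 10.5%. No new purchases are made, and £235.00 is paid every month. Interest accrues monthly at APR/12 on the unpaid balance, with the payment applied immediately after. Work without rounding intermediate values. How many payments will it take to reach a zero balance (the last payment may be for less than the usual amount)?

Monthly rate r = 10.5%/12 = 0.875% = 0.00875.
Recurrence: B ← B·(1+r) − £235.00.
Month 1: interest £29.97; balance after payment £3,219.97.
Month 2: interest £28.17; balance after payment £3,013.14.
Closed form: n = −ln(1 − rB₀/P)/ln(1+r) = −ln(0.87247)/ln(1.00875) ≈ 15.659, so the balance reaches zero during payment 16.

16 payments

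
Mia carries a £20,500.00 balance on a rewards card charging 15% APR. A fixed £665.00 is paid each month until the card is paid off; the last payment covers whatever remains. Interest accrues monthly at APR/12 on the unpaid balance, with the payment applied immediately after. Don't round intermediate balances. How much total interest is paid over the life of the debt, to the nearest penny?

£5,553.64

Monthly rate r = 15%/12 = 1.25% = 0.0125.
Payoff takes n = ⌈−ln(1 − rB₀/P)/ln(1+r)⌉ = ⌈39.178⌉ = 40 payments; the last is £118.64.
Total paid = 39·£665.00 + £118.64 = £26,053.64.
Total interest = total paid − principal = £26,053.64 − £20,500.00 = £5,553.64.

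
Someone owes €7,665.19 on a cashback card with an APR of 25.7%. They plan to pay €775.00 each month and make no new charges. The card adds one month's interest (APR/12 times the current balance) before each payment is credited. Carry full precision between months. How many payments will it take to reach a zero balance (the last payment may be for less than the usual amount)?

Monthly rate r = 25.7%/12 = 2.14167% = 0.0214167.
Recurrence: B ← B·(1+r) − €775.00.
Month 1: interest €164.16; balance after payment €7,054.35.
Month 2: interest €151.08; balance after payment €6,430.43.
Closed form: n = −ln(1 − rB₀/P)/ln(1+r) = −ln(0.78818)/ln(1.02142) ≈ 11.233, so the balance reaches zero during payment 12.

12 payments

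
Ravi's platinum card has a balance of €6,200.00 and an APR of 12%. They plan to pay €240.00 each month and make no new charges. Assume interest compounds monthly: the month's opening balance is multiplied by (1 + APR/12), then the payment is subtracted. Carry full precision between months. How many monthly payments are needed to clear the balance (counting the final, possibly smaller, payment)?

31 payments

Monthly rate r = 12%/12 = 1% = 0.01.
Recurrence: B ← B·(1+r) − €240.00.
Month 1: interest €62.00; balance after payment €6,022.00.
Month 2: interest €60.22; balance after payment €5,842.22.
Closed form: n = −ln(1 − rB₀/P)/ln(1+r) = −ln(0.74167)/ln(1.01) ≈ 30.035, so the balance reaches zero during payment 31.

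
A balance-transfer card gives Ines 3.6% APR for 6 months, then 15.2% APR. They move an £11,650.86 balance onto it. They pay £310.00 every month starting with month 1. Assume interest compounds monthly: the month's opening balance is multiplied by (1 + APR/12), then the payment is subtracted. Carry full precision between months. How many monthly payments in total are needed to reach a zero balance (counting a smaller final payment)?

48 payments

Promo months 1–6 at r₀ = 3.6%/12 = 0.003; months 7+ at r₁ = 15.2%/12 = 0.0126667.
After month 6: iterate B ← B·(1+r₀) − £310.00 for 6 months → £9,988.15.
Then at r₁ with £310.00/mo: n₂ = −ln(1 − r₁·B/P)/ln(1+r₁) ≈ 41.67 → 42 more payments.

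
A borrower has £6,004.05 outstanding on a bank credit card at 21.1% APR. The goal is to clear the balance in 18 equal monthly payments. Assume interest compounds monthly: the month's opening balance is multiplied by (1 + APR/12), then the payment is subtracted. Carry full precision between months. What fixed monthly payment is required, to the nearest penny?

Monthly rate r = 21.1%/12 = 1.75833% = 0.0175833.
Level-payment amortization: P = B₀·r / (1 − (1+r)^(−n)) = 6004.05·0.0175833 / (1 − 1.01758^(−18)).
Denominator 1 − (1+r)^(−18) = 0.26929805.
P = 105.571 / 0.26929805 ≈ 392.02.

£392.02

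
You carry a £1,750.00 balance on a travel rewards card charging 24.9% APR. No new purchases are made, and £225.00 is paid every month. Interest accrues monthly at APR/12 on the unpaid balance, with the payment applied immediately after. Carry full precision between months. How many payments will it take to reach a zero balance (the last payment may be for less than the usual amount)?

Monthly rate r = 24.9%/12 = 2.075% = 0.02075.
Recurrence: B ← B·(1+r) − £225.00.
Month 1: interest £36.31; balance after payment £1,561.31.
Month 2: interest £32.40; balance after payment £1,368.71.
Closed form: n = −ln(1 − rB₀/P)/ln(1+r) = −ln(0.83861)/ln(1.02075) ≈ 8.570, so the balance reaches zero during payment 9.

9 months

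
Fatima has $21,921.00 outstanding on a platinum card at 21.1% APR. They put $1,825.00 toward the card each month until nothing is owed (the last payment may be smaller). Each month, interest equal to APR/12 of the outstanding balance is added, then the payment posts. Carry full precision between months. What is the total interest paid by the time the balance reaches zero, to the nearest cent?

Monthly rate r = 21.1%/12 = 1.75833% = 0.0175833.
Payoff takes n = ⌈−ln(1 − rB₀/P)/ln(1+r)⌉ = ⌈13.611⌉ = 14 payments; the last is $1,118.69.
Total paid = 13·$1,825.00 + $1,118.69 = $24,843.69.
Total interest = total paid − principal = $24,843.69 − $21,921.00 = $2,922.69.

$2,922.69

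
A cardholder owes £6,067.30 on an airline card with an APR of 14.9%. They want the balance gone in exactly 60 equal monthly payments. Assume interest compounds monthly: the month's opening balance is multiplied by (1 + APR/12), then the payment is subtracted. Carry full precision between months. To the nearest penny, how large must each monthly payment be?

£144.02

Monthly rate r = 14.9%/12 = 1.24167% = 0.0124167.
Level-payment amortization: P = B₀·r / (1 − (1+r)^(−n)) = 6067.30·0.0124167 / (1 − 1.01242^(−60)).
Denominator 1 − (1+r)^(−60) = 0.523082961.
P = 75.3356 / 0.523082961 ≈ 144.02.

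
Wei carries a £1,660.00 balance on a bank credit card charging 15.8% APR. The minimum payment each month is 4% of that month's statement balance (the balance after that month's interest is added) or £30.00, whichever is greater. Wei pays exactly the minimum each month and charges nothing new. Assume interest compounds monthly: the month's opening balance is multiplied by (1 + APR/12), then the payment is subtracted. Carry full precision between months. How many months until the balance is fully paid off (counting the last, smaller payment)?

Monthly rate r = 15.8%/12 = 1.31667% = 0.0131667.
While 4% of the post-interest balance exceeds £30.00, each month B ← (B·(1+r))·(1 − 0.04), i.e. B shrinks by the factor (1+r)·0.96 = 0.97264.
This holds for months 1–30. Entering month 31 the balance is £722.22; 4% of the post-interest balance is now below £30.00, so the flat £30.00 minimum applies from here.
From month 31 a fixed £30.00 at rate r clears £722.22 in 30 more payments. Total: 30 + 30 = 60 months.

60 months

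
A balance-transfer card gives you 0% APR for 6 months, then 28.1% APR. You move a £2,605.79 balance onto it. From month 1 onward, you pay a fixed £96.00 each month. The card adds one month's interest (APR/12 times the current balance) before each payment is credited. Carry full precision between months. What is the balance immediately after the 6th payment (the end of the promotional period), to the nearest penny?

Promo months 1–6 at r₀ = 0%/12 = 0; months 7+ at r₁ = 28.1%/12 = 0.0234167.
After month 6 (no interest yet): B = £2,605.79 − 6·£96.00 = £2,029.79.

£2,029.79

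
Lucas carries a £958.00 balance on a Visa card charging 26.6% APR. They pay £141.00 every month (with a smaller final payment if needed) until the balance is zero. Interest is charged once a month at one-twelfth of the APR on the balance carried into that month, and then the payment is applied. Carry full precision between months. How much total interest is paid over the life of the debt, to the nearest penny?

Monthly rate r = 26.6%/12 = 2.21667% = 0.0221667.
Payoff takes n = ⌈−ln(1 − rB₀/P)/ln(1+r)⌉ = ⌈7.445⌉ = 8 payments; the last is £63.16.
Total paid = 7·£141.00 + £63.16 = £1,050.16.
Total interest = total paid − principal = £1,050.16 − £958.00 = £92.16.

£92.16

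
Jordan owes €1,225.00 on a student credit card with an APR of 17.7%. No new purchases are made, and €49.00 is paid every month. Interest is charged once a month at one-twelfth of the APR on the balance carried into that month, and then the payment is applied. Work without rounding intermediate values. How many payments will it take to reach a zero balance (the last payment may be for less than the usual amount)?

32 payments

Monthly rate r = 17.7%/12 = 1.475% = 0.01475.
Recurrence: B ← B·(1+r) − €49.00.
Month 1: interest €18.07; balance after payment €1,194.07.
Month 2: interest €17.61; balance after payment €1,162.68.
Closed form: n = −ln(1 − rB₀/P)/ln(1+r) = −ln(0.63125)/ln(1.01475) ≈ 31.420, so the balance reaches zero during payment 32.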